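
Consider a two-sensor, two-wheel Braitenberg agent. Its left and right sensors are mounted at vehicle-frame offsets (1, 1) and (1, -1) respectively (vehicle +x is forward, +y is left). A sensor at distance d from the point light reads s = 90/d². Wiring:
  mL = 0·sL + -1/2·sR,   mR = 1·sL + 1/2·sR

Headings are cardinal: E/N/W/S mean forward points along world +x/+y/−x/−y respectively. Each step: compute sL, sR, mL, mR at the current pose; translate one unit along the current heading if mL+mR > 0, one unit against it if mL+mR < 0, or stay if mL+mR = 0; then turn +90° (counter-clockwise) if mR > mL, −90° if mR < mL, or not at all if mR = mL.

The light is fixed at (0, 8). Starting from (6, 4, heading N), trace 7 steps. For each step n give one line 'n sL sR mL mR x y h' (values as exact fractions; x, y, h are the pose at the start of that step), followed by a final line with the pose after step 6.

n=0: pose=(6,4,N); sL=45/17, sR=45/29; mL=-45/58, mR=3375/986; mL+mR=45/17 → advance +1; mR−mL=2070/493 → turn +1·90°
n=1: pose=(6,5,W); sL=90/41, sR=90/29; mL=-45/29, mR=4455/1189; mL+mR=90/41 → advance +1; mR−mL=6300/1189 → turn +1·90°
n=2: pose=(5,5,S); sL=45/26, sR=45/16; mL=-45/32, mR=1305/416; mL+mR=45/26 → advance +1; mR−mL=945/208 → turn +1·90°
n=3: pose=(5,4,E); sL=2, sR=90/61; mL=-45/61, mR=167/61; mL+mR=2 → advance +1; mR−mL=212/61 → turn +1·90°
n=4: pose=(6,4,N); sL=45/17, sR=45/29; mL=-45/58, mR=3375/986; mL+mR=45/17 → advance +1; mR−mL=2070/493 → turn +1·90°
n=5: pose=(6,5,W); sL=90/41, sR=90/29; mL=-45/29, mR=4455/1189; mL+mR=90/41 → advance +1; mR−mL=6300/1189 → turn +1·90°
n=6: pose=(5,5,S); sL=45/26, sR=45/16; mL=-45/32, mR=1305/416; mL+mR=45/26 → advance +1; mR−mL=945/208 → turn +1·90°

0 45/17 45/29 -45/58 3375/986 6 4 N
1 90/41 90/29 -45/29 4455/1189 6 5 W
2 45/26 45/16 -45/32 1305/416 5 5 S
3 2 90/61 -45/61 167/61 5 4 E
4 45/17 45/29 -45/58 3375/986 6 4 N
5 90/41 90/29 -45/29 4455/1189 6 5 W
6 45/26 45/16 -45/32 1305/416 5 5 S
final 5 4 E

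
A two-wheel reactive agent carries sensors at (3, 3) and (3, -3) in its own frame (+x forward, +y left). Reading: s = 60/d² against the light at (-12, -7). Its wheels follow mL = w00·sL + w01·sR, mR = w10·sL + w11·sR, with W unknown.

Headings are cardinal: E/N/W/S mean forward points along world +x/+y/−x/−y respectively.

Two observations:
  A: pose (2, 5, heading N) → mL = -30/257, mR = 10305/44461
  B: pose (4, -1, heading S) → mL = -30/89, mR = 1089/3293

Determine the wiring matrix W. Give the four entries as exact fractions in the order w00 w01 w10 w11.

0 -1 1 1/2

obs A: pose=(2,5,N) → sL=30/173, sR=30/257, mL=-30/257, mR=10305/44461
obs B: pose=(4,-1,S) → sL=6/37, sR=30/89, mL=-30/89, mR=1089/3293
sensor matrix S = [[30/173, 30/257], [6/37, 30/89]]; det S = 5786640/146410073
solve [mL_A; mL_B] = S·[w00; w01] and [mR_A; mR_B] = S·[w10; w11]:
  w00 = 0, w01 = -1, w10 = 1, w11 = 1/2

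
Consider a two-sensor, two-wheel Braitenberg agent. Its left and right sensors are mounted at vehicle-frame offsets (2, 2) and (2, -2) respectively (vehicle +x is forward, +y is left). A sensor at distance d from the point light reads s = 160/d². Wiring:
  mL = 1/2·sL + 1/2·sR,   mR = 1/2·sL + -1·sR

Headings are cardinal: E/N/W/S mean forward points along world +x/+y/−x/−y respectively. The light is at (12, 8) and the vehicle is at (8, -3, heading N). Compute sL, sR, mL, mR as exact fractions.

left sensor world pos  = (6, -1); dL² = 117
right sensor world pos = (10, -1); dR² = 85
sL = 160/117 = 160/117
sR = 160/85 = 32/17
mL = 1/2·sL + 1/2·sR = 3232/1989
mR = 1/2·sL + -1·sR = -2384/1989

160/117 32/17 3232/1989 -2384/1989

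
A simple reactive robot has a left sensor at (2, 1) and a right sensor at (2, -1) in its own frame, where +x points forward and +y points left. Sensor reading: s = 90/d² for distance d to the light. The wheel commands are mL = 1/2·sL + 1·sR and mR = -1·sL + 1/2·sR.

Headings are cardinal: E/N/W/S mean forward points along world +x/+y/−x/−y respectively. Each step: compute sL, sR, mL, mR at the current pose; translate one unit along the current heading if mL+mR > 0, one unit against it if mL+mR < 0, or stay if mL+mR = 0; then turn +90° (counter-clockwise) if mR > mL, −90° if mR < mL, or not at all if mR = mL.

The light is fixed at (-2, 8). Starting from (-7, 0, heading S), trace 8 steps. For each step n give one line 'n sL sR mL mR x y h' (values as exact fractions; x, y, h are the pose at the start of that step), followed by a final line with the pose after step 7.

0 45/58 45/68 1035/986 -1755/3944 -7 0 S
1 90/149 90/113 18495/16837 -3465/16837 -7 -1 W
2 45/49 45/37 6075/3626 -1125/3626 -8 -1 N
3 18/13 90/97 2043/1261 -1161/1261 -8 0 E
4 45/58 45/68 1035/986 -1755/3944 -7 0 S
5 90/149 90/113 18495/16837 -3465/16837 -7 -1 W
6 45/49 45/37 6075/3626 -1125/3626 -8 -1 N
7 18/13 90/97 2043/1261 -1161/1261 -8 0 E
final -7 0 S

n=0: pose=(-7,0,S); sL=45/58, sR=45/68; mL=1035/986, mR=-1755/3944; mL+mR=2385/3944 → advance +1; mR−mL=-5895/3944 → turn -1·90°
n=1: pose=(-7,-1,W); sL=90/149, sR=90/113; mL=18495/16837, mR=-3465/16837; mL+mR=15030/16837 → advance +1; mR−mL=-21960/16837 → turn -1·90°
n=2: pose=(-8,-1,N); sL=45/49, sR=45/37; mL=6075/3626, mR=-1125/3626; mL+mR=2475/1813 → advance +1; mR−mL=-3600/1813 → turn -1·90°
n=3: pose=(-8,0,E); sL=18/13, sR=90/97; mL=2043/1261, mR=-1161/1261; mL+mR=882/1261 → advance +1; mR−mL=-3204/1261 → turn -1·90°
n=4: pose=(-7,0,S); sL=45/58, sR=45/68; mL=1035/986, mR=-1755/3944; mL+mR=2385/3944 → advance +1; mR−mL=-5895/3944 → turn -1·90°
n=5: pose=(-7,-1,W); sL=90/149, sR=90/113; mL=18495/16837, mR=-3465/16837; mL+mR=15030/16837 → advance +1; mR−mL=-21960/16837 → turn -1·90°
n=6: pose=(-8,-1,N); sL=45/49, sR=45/37; mL=6075/3626, mR=-1125/3626; mL+mR=2475/1813 → advance +1; mR−mL=-3600/1813 → turn -1·90°
n=7: pose=(-8,0,E); sL=18/13, sR=90/97; mL=2043/1261, mR=-1161/1261; mL+mR=882/1261 → advance +1; mR−mL=-3204/1261 → turn -1·90°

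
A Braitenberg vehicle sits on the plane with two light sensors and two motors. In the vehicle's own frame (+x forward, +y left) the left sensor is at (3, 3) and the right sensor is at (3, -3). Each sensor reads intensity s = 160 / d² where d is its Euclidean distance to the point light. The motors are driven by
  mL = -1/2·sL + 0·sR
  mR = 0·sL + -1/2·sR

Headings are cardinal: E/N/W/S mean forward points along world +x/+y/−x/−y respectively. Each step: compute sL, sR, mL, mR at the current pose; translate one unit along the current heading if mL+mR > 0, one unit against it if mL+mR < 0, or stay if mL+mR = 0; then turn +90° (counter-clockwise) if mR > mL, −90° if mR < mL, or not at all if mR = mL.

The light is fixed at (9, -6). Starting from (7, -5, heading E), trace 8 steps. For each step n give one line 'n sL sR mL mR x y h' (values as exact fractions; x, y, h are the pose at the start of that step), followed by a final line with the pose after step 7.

0 160/17 32 -80/17 -16 7 -5 E
1 40 4 -20 -2 6 -5 S
2 32/5 160 -16/5 -80 6 -4 E
3 80 16/5 -40 -8/5 5 -4 S
4 160/37 160 -80/37 -80 5 -3 E
5 40 5/2 -20 -5/4 4 -3 S
6 160/53 32 -80/53 -16 4 -2 E
7 16 80/41 -8 -40/41 3 -2 S
final 3 -1 E

n=0: pose=(7,-5,E); sL=160/17, sR=32; mL=-80/17, mR=-16; mL+mR=-352/17 → advance -1; mR−mL=-192/17 → turn -1·90°
n=1: pose=(6,-5,S); sL=40, sR=4; mL=-20, mR=-2; mL+mR=-22 → advance -1; mR−mL=18 → turn +1·90°
n=2: pose=(6,-4,E); sL=32/5, sR=160; mL=-16/5, mR=-80; mL+mR=-416/5 → advance -1; mR−mL=-384/5 → turn -1·90°
n=3: pose=(5,-4,S); sL=80, sR=16/5; mL=-40, mR=-8/5; mL+mR=-208/5 → advance -1; mR−mL=192/5 → turn +1·90°
n=4: pose=(5,-3,E); sL=160/37, sR=160; mL=-80/37, mR=-80; mL+mR=-3040/37 → advance -1; mR−mL=-2880/37 → turn -1·90°
n=5: pose=(4,-3,S); sL=40, sR=5/2; mL=-20, mR=-5/4; mL+mR=-85/4 → advance -1; mR−mL=75/4 → turn +1·90°
n=6: pose=(4,-2,E); sL=160/53, sR=32; mL=-80/53, mR=-16; mL+mR=-928/53 → advance -1; mR−mL=-768/53 → turn -1·90°
n=7: pose=(3,-2,S); sL=16, sR=80/41; mL=-8, mR=-40/41; mL+mR=-368/41 → advance -1; mR−mL=288/41 → turn +1·90°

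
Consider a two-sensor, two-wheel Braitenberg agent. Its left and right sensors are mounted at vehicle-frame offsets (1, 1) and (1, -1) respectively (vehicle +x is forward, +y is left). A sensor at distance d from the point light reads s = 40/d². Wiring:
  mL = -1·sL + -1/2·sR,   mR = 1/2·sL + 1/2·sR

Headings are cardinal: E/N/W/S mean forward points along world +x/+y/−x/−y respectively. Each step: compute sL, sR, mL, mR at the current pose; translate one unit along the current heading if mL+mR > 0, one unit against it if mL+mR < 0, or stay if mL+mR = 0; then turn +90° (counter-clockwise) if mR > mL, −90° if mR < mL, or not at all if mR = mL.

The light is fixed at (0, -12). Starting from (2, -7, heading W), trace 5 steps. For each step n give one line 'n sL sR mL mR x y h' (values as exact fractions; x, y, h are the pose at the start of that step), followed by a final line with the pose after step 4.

n=0: pose=(2,-7,W); sL=40/17, sR=40/37; mL=-1820/629, mR=1080/629; mL+mR=-20/17 → advance -1; mR−mL=2900/629 → turn +1·90°
n=1: pose=(3,-7,S); sL=5/4, sR=2; mL=-9/4, mR=13/8; mL+mR=-5/8 → advance -1; mR−mL=31/8 → turn +1·90°
n=2: pose=(3,-6,E); sL=8/13, sR=40/41; mL=-588/533, mR=424/533; mL+mR=-4/13 → advance -1; mR−mL=1012/533 → turn +1·90°
n=3: pose=(2,-6,N); sL=4/5, sR=20/29; mL=-166/145, mR=108/145; mL+mR=-2/5 → advance -1; mR−mL=274/145 → turn +1·90°
n=4: pose=(2,-7,W); sL=40/17, sR=40/37; mL=-1820/629, mR=1080/629; mL+mR=-20/17 → advance -1; mR−mL=2900/629 → turn +1·90°

0 40/17 40/37 -1820/629 1080/629 2 -7 W
1 5/4 2 -9/4 13/8 3 -7 S
2 8/13 40/41 -588/533 424/533 3 -6 E
3 4/5 20/29 -166/145 108/145 2 -6 N
4 40/17 40/37 -1820/629 1080/629 2 -7 W
final 3 -7 S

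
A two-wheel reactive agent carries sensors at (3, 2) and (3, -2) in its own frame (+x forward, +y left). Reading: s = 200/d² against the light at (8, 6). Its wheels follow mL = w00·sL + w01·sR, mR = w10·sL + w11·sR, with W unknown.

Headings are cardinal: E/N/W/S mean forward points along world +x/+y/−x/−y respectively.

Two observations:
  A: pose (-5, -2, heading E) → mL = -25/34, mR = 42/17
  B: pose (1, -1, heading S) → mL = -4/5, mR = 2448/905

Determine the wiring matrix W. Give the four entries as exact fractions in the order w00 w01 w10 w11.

-1/2 0 1 1

obs A: pose=(-5,-2,E) → sL=25/17, sR=1, mL=-25/34, mR=42/17
obs B: pose=(1,-1,S) → sL=8/5, sR=200/181, mL=-4/5, mR=2448/905
sensor matrix S = [[25/17, 1], [8/5, 200/181]]; det S = 384/15385
solve [mL_A; mL_B] = S·[w00; w01] and [mR_A; mR_B] = S·[w10; w11]:
  w00 = -1/2, w01 = 0, w10 = 1, w11 = 1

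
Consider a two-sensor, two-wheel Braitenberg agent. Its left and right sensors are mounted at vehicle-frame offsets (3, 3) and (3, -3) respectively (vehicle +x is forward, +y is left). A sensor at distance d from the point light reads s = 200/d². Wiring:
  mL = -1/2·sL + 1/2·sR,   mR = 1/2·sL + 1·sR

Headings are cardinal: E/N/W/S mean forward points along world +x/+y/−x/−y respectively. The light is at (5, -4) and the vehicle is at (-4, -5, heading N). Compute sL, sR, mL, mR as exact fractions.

50/37 5 135/74 210/37

left sensor world pos  = (-7, -2); dL² = 148
right sensor world pos = (-1, -2); dR² = 40
sL = 200/148 = 50/37
sR = 200/40 = 5
mL = -1/2·sL + 1/2·sR = 135/74
mR = 1/2·sL + 1·sR = 210/37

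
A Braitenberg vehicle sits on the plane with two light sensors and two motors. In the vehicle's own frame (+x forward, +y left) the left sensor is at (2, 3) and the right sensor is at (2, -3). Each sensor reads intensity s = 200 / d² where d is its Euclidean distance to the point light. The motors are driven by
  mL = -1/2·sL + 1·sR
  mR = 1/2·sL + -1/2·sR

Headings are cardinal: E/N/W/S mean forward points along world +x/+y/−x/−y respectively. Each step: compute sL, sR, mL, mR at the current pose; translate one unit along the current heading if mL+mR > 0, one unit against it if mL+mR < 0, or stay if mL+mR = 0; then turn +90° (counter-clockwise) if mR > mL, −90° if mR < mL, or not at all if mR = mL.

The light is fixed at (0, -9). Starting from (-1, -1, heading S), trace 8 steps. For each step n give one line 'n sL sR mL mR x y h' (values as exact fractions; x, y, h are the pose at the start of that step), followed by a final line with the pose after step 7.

n=0: pose=(-1,-1,S); sL=5, sR=50/13; mL=35/26, mR=15/26; mL+mR=25/13 → advance +1; mR−mL=-10/13 → turn -1·90°
n=1: pose=(-1,-2,W); sL=8, sR=200/109; mL=-236/109, mR=336/109; mL+mR=100/109 → advance +1; mR−mL=572/109 → turn +1·90°
n=2: pose=(-2,-2,S); sL=100/13, sR=4; mL=2/13, mR=24/13; mL+mR=2 → advance +1; mR−mL=22/13 → turn +1·90°
n=3: pose=(-2,-3,E); sL=200/81, sR=200/9; mL=1700/81, mR=-800/81; mL+mR=100/9 → advance +1; mR−mL=-2500/81 → turn -1·90°
n=4: pose=(-1,-3,S); sL=10, sR=25/4; mL=5/4, mR=15/8; mL+mR=25/8 → advance +1; mR−mL=5/8 → turn +1·90°
n=5: pose=(-1,-4,E); sL=40/13, sR=40; mL=500/13, mR=-240/13; mL+mR=20 → advance +1; mR−mL=-740/13 → turn -1·90°
n=6: pose=(0,-4,S); sL=100/9, sR=100/9; mL=50/9, mR=0; mL+mR=50/9 → advance +1; mR−mL=-50/9 → turn -1·90°
n=7: pose=(0,-5,W); sL=40, sR=200/53; mL=-860/53, mR=960/53; mL+mR=100/53 → advance +1; mR−mL=1820/53 → turn +1·90°

0 5 50/13 35/26 15/26 -1 -1 S
1 8 200/109 -236/109 336/109 -1 -2 W
2 100/13 4 2/13 24/13 -2 -2 S
3 200/81 200/9 1700/81 -800/81 -2 -3 E
4 10 25/4 5/4 15/8 -1 -3 S
5 40/13 40 500/13 -240/13 -1 -4 E
6 100/9 100/9 50/9 0 0 -4 S
7 40 200/53 -860/53 960/53 0 -5 W
final -1 -5 S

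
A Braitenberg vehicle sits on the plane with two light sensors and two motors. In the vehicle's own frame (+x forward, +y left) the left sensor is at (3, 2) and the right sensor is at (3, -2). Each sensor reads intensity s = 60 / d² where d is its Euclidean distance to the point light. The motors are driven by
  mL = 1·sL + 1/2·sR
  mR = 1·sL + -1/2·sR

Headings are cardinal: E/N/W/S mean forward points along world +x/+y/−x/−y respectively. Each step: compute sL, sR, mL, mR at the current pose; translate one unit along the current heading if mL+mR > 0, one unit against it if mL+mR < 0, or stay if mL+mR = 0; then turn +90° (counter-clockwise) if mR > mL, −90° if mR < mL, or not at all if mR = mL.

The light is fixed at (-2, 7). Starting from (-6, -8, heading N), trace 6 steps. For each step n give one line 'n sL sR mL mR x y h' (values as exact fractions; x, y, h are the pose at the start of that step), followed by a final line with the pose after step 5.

0 1/3 15/37 119/222 29/222 -6 -8 N
1 12/29 60/257 3954/7453 2214/7453 -6 -7 E
2 6/29 30/157 1377/4553 507/4553 -5 -7 S
3 12/65 12/41 882/2665 102/2665 -5 -8 W
4 1/3 15/37 119/222 29/222 -6 -8 N
5 12/29 60/257 3954/7453 2214/7453 -6 -7 E
final -5 -7 S

n=0: pose=(-6,-8,N); sL=1/3, sR=15/37; mL=119/222, mR=29/222; mL+mR=2/3 → advance +1; mR−mL=-15/37 → turn -1·90°
n=1: pose=(-6,-7,E); sL=12/29, sR=60/257; mL=3954/7453, mR=2214/7453; mL+mR=24/29 → advance +1; mR−mL=-60/257 → turn -1·90°
n=2: pose=(-5,-7,S); sL=6/29, sR=30/157; mL=1377/4553, mR=507/4553; mL+mR=12/29 → advance +1; mR−mL=-30/157 → turn -1·90°
n=3: pose=(-5,-8,W); sL=12/65, sR=12/41; mL=882/2665, mR=102/2665; mL+mR=24/65 → advance +1; mR−mL=-12/41 → turn -1·90°
n=4: pose=(-6,-8,N); sL=1/3, sR=15/37; mL=119/222, mR=29/222; mL+mR=2/3 → advance +1; mR−mL=-15/37 → turn -1·90°
n=5: pose=(-6,-7,E); sL=12/29, sR=60/257; mL=3954/7453, mR=2214/7453; mL+mR=24/29 → advance +1; mR−mL=-60/257 → turn -1·90°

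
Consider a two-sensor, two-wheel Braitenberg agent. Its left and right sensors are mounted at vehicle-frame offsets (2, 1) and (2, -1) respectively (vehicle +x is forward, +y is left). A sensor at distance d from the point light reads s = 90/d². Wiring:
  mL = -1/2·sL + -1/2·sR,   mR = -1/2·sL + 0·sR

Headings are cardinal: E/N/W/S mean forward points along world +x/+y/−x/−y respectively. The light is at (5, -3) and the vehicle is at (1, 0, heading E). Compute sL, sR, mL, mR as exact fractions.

left sensor world pos  = (3, 1); dL² = 20
right sensor world pos = (3, -1); dR² = 8
sL = 90/20 = 9/2
sR = 90/8 = 45/4
mL = -1/2·sL + -1/2·sR = -63/8
mR = -1/2·sL + 0·sR = -9/4

9/2 45/4 -63/8 -9/4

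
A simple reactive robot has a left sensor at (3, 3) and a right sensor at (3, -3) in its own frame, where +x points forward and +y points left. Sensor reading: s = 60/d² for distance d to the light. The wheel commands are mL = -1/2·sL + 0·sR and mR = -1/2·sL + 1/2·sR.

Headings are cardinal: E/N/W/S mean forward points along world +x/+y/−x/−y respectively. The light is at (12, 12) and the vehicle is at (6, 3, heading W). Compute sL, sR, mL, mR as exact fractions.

4/15 20/39 -2/15 8/65

left sensor world pos  = (3, 0); dL² = 225
right sensor world pos = (3, 6); dR² = 117
sL = 60/225 = 4/15
sR = 60/117 = 20/39
mL = -1/2·sL + 0·sR = -2/15
mR = -1/2·sL + 1/2·sR = 8/65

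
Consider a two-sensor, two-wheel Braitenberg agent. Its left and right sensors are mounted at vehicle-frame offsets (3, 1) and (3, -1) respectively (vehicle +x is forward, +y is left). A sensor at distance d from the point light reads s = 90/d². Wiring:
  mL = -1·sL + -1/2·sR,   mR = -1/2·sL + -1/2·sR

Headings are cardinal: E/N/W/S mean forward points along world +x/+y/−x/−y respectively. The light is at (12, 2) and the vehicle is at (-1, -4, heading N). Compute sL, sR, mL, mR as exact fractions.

left sensor world pos  = (-2, -1); dL² = 205
right sensor world pos = (0, -1); dR² = 153
sL = 90/205 = 18/41
sR = 90/153 = 10/17
mL = -1·sL + -1/2·sR = -511/697
mR = -1/2·sL + -1/2·sR = -358/697

18/41 10/17 -511/697 -358/697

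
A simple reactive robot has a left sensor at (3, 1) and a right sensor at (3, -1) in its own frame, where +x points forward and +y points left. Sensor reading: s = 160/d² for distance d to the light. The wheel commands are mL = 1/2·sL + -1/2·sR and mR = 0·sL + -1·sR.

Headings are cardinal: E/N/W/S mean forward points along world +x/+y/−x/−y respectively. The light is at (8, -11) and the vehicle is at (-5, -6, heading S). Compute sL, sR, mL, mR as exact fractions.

40/37 4/5 26/185 -4/5

left sensor world pos  = (-4, -9); dL² = 148
right sensor world pos = (-6, -9); dR² = 200
sL = 160/148 = 40/37
sR = 160/200 = 4/5
mL = 1/2·sL + -1/2·sR = 26/185
mR = 0·sL + -1·sR = -4/5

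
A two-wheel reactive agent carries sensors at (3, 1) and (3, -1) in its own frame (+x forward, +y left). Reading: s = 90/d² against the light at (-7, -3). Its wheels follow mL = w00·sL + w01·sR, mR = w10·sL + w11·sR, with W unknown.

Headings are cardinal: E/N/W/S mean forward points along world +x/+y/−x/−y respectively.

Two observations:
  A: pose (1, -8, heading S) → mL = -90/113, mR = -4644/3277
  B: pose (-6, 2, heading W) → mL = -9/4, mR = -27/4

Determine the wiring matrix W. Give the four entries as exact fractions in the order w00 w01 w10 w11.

obs A: pose=(1,-8,S) → sL=18/29, sR=90/113, mL=-90/113, mR=-4644/3277
obs B: pose=(-6,2,W) → sL=9/2, sR=9/4, mL=-9/4, mR=-27/4
sensor matrix S = [[18/29, 90/113], [9/2, 9/4]]; det S = -14337/6554
solve [mL_A; mL_B] = S·[w00; w01] and [mR_A; mR_B] = S·[w10; w11]:
  w00 = 0, w01 = -1, w10 = -1, w11 = -1

0 -1 -1 -1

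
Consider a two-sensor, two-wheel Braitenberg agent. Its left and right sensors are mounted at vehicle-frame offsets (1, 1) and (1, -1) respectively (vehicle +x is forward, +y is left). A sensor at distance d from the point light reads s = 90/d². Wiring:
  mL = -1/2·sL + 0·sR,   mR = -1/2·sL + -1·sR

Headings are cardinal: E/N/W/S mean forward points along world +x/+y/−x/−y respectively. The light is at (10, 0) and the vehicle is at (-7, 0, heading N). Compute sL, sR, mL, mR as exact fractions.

left sensor world pos  = (-8, 1); dL² = 325
right sensor world pos = (-6, 1); dR² = 257
sL = 90/325 = 18/65
sR = 90/257 = 90/257
mL = -1/2·sL + 0·sR = -9/65
mR = -1/2·sL + -1·sR = -8163/16705

18/65 90/257 -9/65 -8163/16705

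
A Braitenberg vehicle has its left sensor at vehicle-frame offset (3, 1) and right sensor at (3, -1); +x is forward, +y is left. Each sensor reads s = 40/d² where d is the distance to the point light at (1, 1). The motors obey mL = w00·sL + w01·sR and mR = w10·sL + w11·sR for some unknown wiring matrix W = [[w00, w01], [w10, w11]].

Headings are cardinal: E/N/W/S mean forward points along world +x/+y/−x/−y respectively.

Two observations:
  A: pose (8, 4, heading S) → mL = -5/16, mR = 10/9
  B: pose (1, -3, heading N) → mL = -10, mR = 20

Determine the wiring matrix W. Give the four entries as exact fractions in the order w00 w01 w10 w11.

obs A: pose=(8,4,S) → sL=5/8, sR=10/9, mL=-5/16, mR=10/9
obs B: pose=(1,-3,N) → sL=20, sR=20, mL=-10, mR=20
sensor matrix S = [[5/8, 10/9], [20, 20]]; det S = -175/18
solve [mL_A; mL_B] = S·[w00; w01] and [mR_A; mR_B] = S·[w10; w11]:
  w00 = -1/2, w01 = 0, w10 = 0, w11 = 1

-1/2 0 0 1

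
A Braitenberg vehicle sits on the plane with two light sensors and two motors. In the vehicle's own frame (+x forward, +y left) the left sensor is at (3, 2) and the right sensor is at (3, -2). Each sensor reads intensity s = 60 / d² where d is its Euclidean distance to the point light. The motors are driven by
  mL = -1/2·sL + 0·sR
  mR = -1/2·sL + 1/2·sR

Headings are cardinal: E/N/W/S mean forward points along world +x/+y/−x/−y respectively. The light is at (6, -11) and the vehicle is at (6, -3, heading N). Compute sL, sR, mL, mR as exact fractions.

12/25 12/25 -6/25 0

left sensor world pos  = (4, 0); dL² = 125
right sensor world pos = (8, 0); dR² = 125
sL = 60/125 = 12/25
sR = 60/125 = 12/25
mL = -1/2·sL + 0·sR = -6/25
mR = -1/2·sL + 1/2·sR = 0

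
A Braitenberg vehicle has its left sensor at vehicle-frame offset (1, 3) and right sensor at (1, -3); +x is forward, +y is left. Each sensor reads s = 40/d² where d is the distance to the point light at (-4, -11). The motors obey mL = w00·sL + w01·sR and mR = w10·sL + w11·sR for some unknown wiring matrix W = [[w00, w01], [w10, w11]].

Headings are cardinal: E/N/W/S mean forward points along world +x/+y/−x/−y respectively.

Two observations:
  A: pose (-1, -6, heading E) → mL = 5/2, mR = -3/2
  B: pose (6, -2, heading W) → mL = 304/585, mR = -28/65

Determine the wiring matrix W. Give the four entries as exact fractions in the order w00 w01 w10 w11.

obs A: pose=(-1,-6,E) → sL=1/2, sR=2, mL=5/2, mR=-3/2
obs B: pose=(6,-2,W) → sL=40/117, sR=8/45, mL=304/585, mR=-28/65
sensor matrix S = [[1/2, 2], [40/117, 8/45]]; det S = -116/195
solve [mL_A; mL_B] = S·[w00; w01] and [mR_A; mR_B] = S·[w10; w11]:
  w00 = 1, w01 = 1, w10 = -1, w11 = -1/2

1 1 -1 -1/2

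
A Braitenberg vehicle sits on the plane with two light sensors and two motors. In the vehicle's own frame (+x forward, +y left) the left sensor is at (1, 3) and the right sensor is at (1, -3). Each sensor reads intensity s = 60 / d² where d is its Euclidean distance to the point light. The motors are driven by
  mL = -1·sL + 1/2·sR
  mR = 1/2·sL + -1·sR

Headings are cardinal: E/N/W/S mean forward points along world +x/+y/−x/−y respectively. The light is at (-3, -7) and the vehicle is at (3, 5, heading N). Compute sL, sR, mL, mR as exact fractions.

30/89 6/25 -483/2225 -159/2225

left sensor world pos  = (0, 6); dL² = 178
right sensor world pos = (6, 6); dR² = 250
sL = 60/178 = 30/89
sR = 60/250 = 6/25
mL = -1·sL + 1/2·sR = -483/2225
mR = 1/2·sL + -1·sR = -159/2225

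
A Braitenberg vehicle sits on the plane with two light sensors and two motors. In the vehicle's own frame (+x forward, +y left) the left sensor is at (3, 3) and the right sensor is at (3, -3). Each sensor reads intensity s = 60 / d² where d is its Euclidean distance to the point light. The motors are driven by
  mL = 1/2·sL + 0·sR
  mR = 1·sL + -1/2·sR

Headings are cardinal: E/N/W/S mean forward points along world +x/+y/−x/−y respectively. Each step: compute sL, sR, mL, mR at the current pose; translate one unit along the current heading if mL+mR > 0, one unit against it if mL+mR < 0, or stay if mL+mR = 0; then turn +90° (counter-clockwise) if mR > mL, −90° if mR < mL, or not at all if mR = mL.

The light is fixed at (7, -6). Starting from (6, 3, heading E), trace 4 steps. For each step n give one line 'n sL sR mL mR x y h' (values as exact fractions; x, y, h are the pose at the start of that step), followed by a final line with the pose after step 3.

n=0: pose=(6,3,E); sL=15/37, sR=3/2; mL=15/74, mR=-51/148; mL+mR=-21/148 → advance -1; mR−mL=-81/148 → turn -1·90°
n=1: pose=(5,3,S); sL=60/37, sR=60/61; mL=30/37, mR=2550/2257; mL+mR=4380/2257 → advance +1; mR−mL=720/2257 → turn +1·90°
n=2: pose=(5,2,E); sL=30/61, sR=30/13; mL=15/61, mR=-525/793; mL+mR=-330/793 → advance -1; mR−mL=-720/793 → turn -1·90°
n=3: pose=(4,2,S); sL=12/5, sR=60/61; mL=6/5, mR=582/305; mL+mR=948/305 → advance +1; mR−mL=216/305 → turn +1·90°

0 15/37 3/2 15/74 -51/148 6 3 E
1 60/37 60/61 30/37 2550/2257 5 3 S
2 30/61 30/13 15/61 -525/793 5 2 E
3 12/5 60/61 6/5 582/305 4 2 S
final 4 1 E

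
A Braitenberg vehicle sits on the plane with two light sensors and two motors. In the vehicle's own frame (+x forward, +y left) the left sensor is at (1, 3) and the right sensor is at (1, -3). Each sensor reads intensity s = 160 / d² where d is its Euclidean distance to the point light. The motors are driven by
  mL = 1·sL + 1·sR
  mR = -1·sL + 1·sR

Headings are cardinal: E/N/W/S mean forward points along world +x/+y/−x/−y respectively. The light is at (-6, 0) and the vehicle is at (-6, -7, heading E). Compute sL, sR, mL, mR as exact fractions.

160/17 160/101 18880/1717 -13440/1717

left sensor world pos  = (-5, -4); dL² = 17
right sensor world pos = (-5, -10); dR² = 101
sL = 160/17 = 160/17
sR = 160/101 = 160/101
mL = 1·sL + 1·sR = 18880/1717
mR = -1·sL + 1·sR = -13440/1717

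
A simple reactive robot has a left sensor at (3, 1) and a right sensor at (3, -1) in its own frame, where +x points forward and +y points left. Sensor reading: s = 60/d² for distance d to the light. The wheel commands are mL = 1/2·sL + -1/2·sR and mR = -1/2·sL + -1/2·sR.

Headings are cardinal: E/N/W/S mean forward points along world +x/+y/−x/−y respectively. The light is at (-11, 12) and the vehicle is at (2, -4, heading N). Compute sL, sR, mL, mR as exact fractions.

left sensor world pos  = (1, -1); dL² = 313
right sensor world pos = (3, -1); dR² = 365
sL = 60/313 = 60/313
sR = 60/365 = 12/73
mL = 1/2·sL + -1/2·sR = 312/22849
mR = -1/2·sL + -1/2·sR = -4068/22849

60/313 12/73 312/22849 -4068/22849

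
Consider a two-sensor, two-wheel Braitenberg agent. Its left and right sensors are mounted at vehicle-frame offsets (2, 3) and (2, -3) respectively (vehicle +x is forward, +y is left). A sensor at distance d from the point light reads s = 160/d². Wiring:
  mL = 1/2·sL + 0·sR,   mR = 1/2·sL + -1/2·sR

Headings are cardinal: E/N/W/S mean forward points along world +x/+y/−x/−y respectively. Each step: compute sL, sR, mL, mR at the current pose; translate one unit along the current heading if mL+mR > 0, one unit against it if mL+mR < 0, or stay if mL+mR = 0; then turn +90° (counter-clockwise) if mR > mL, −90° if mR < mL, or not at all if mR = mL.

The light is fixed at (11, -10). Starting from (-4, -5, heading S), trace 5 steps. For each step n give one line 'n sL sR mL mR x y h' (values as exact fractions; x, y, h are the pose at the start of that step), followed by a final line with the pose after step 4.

n=0: pose=(-4,-5,S); sL=160/153, sR=160/333; mL=80/153, mR=1600/5661; mL+mR=1520/1887 → advance +1; mR−mL=-80/333 → turn -1·90°
n=1: pose=(-4,-6,W); sL=16/29, sR=80/169; mL=8/29, mR=192/4901; mL+mR=1544/4901 → advance +1; mR−mL=-40/169 → turn -1·90°
n=2: pose=(-5,-6,N); sL=160/397, sR=32/41; mL=80/397, mR=-3072/16277; mL+mR=208/16277 → advance +1; mR−mL=-16/41 → turn -1·90°
n=3: pose=(-5,-5,E); sL=8/13, sR=4/5; mL=4/13, mR=-6/65; mL+mR=14/65 → advance +1; mR−mL=-2/5 → turn -1·90°
n=4: pose=(-4,-5,S); sL=160/153, sR=160/333; mL=80/153, mR=1600/5661; mL+mR=1520/1887 → advance +1; mR−mL=-80/333 → turn -1·90°

0 160/153 160/333 80/153 1600/5661 -4 -5 S
1 16/29 80/169 8/29 192/4901 -4 -6 W
2 160/397 32/41 80/397 -3072/16277 -5 -6 N
3 8/13 4/5 4/13 -6/65 -5 -5 E
4 160/153 160/333 80/153 1600/5661 -4 -5 S
final -4 -6 W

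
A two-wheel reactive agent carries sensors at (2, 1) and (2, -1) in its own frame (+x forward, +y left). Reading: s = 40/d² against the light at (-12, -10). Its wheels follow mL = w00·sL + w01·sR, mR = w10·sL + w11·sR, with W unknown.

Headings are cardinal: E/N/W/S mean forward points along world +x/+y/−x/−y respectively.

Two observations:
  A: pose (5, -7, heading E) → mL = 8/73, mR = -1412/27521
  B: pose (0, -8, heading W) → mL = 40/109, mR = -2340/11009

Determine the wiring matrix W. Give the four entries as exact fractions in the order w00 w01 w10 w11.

0 1 -1 1/2

obs A: pose=(5,-7,E) → sL=40/377, sR=8/73, mL=8/73, mR=-1412/27521
obs B: pose=(0,-8,W) → sL=40/101, sR=40/109, mL=40/109, mR=-2340/11009
sensor matrix S = [[40/377, 8/73], [40/101, 40/109]]; det S = -1352960/302978689
solve [mL_A; mL_B] = S·[w00; w01] and [mR_A; mR_B] = S·[w10; w11]:
  w00 = 0, w01 = 1, w10 = -1, w11 = 1/2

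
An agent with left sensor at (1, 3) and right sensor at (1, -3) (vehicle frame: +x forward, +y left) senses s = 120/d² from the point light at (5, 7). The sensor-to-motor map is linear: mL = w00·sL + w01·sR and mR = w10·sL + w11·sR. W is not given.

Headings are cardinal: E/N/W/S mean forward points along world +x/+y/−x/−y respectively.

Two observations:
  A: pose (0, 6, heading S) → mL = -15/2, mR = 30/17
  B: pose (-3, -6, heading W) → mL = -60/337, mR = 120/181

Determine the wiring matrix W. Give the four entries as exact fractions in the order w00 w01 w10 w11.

obs A: pose=(0,6,S) → sL=15, sR=30/17, mL=-15/2, mR=30/17
obs B: pose=(-3,-6,W) → sL=120/337, sR=120/181, mL=-60/337, mR=120/181
sensor matrix S = [[15, 30/17], [120/337, 120/181]]; det S = 9660600/1036949
solve [mL_A; mL_B] = S·[w00; w01] and [mR_A; mR_B] = S·[w10; w11]:
  w00 = -1/2, w01 = 0, w10 = 0, w11 = 1

-1/2 0 0 1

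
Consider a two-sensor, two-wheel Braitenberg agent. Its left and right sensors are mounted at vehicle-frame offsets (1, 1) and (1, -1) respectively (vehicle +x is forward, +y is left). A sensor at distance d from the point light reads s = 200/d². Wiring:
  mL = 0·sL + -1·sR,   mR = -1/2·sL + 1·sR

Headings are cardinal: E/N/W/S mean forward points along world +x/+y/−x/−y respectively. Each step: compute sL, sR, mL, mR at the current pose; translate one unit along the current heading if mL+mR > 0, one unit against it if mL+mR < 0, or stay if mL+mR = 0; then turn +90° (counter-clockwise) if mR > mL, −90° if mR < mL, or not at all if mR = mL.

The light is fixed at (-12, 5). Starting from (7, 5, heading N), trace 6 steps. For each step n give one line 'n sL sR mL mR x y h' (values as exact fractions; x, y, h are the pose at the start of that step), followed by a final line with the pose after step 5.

0 8/13 200/401 -200/401 996/5213 7 5 N
1 25/41 50/81 -50/81 2075/6642 7 4 W
2 40/89 40/73 -40/73 2100/6497 8 4 S
3 100/221 100/221 -100/221 50/221 8 5 E
4 8/13 200/401 -200/401 996/5213 7 5 N
5 25/41 50/81 -50/81 2075/6642 7 4 W
final 8 4 S

n=0: pose=(7,5,N); sL=8/13, sR=200/401; mL=-200/401, mR=996/5213; mL+mR=-4/13 → advance -1; mR−mL=3596/5213 → turn +1·90°
n=1: pose=(7,4,W); sL=25/41, sR=50/81; mL=-50/81, mR=2075/6642; mL+mR=-25/82 → advance -1; mR−mL=6175/6642 → turn +1·90°
n=2: pose=(8,4,S); sL=40/89, sR=40/73; mL=-40/73, mR=2100/6497; mL+mR=-20/89 → advance -1; mR−mL=5660/6497 → turn +1·90°
n=3: pose=(8,5,E); sL=100/221, sR=100/221; mL=-100/221, mR=50/221; mL+mR=-50/221 → advance -1; mR−mL=150/221 → turn +1·90°
n=4: pose=(7,5,N); sL=8/13, sR=200/401; mL=-200/401, mR=996/5213; mL+mR=-4/13 → advance -1; mR−mL=3596/5213 → turn +1·90°
n=5: pose=(7,4,W); sL=25/41, sR=50/81; mL=-50/81, mR=2075/6642; mL+mR=-25/82 → advance -1; mR−mL=6175/6642 → turn +1·90°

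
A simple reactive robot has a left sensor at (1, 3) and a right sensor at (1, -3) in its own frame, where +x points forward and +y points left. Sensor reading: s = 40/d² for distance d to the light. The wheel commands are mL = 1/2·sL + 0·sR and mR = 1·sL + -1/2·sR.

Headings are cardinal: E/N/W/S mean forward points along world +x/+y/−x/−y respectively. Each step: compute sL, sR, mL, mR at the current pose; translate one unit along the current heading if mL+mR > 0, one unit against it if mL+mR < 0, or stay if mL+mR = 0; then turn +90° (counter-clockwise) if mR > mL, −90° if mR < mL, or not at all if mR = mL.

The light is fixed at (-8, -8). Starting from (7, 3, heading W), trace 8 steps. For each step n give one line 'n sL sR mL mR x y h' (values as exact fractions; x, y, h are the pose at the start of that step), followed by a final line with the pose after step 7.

0 2/13 5/49 1/13 131/1274 7 3 W
1 40/389 40/221 20/389 1060/85969 6 3 S
2 20/109 20/169 10/109 2290/18421 6 2 W
3 40/337 40/181 20/337 500/60997 5 2 S
4 2/9 5/36 1/9 11/72 5 1 W
5 40/289 8/29 20/289 4/8381 4 1 S
6 20/73 20/121 10/73 1690/8833 4 0 W
7 8/49 40/113 4/49 -76/5537 3 0 S
final 3 -1 W

n=0: pose=(7,3,W); sL=2/13, sR=5/49; mL=1/13, mR=131/1274; mL+mR=229/1274 → advance +1; mR−mL=33/1274 → turn +1·90°
n=1: pose=(6,3,S); sL=40/389, sR=40/221; mL=20/389, mR=1060/85969; mL+mR=5480/85969 → advance +1; mR−mL=-3360/85969 → turn -1·90°
n=2: pose=(6,2,W); sL=20/109, sR=20/169; mL=10/109, mR=2290/18421; mL+mR=3980/18421 → advance +1; mR−mL=600/18421 → turn +1·90°
n=3: pose=(5,2,S); sL=40/337, sR=40/181; mL=20/337, mR=500/60997; mL+mR=4120/60997 → advance +1; mR−mL=-3120/60997 → turn -1·90°
n=4: pose=(5,1,W); sL=2/9, sR=5/36; mL=1/9, mR=11/72; mL+mR=19/72 → advance +1; mR−mL=1/24 → turn +1·90°
n=5: pose=(4,1,S); sL=40/289, sR=8/29; mL=20/289, mR=4/8381; mL+mR=584/8381 → advance +1; mR−mL=-576/8381 → turn -1·90°
n=6: pose=(4,0,W); sL=20/73, sR=20/121; mL=10/73, mR=1690/8833; mL+mR=2900/8833 → advance +1; mR−mL=480/8833 → turn +1·90°
n=7: pose=(3,0,S); sL=8/49, sR=40/113; mL=4/49, mR=-76/5537; mL+mR=376/5537 → advance +1; mR−mL=-528/5537 → turn -1·90°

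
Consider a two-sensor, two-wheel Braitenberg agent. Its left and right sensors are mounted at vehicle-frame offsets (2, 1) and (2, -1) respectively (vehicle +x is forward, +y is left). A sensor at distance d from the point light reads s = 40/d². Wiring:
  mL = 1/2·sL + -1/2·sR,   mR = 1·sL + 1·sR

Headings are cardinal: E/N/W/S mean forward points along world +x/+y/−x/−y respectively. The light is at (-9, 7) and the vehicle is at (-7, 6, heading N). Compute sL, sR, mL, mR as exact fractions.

20 4 8 24

left sensor world pos  = (-8, 8); dL² = 2
right sensor world pos = (-6, 8); dR² = 10
sL = 40/2 = 20
sR = 40/10 = 4
mL = 1/2·sL + -1/2·sR = 8
mR = 1·sL + 1·sR = 24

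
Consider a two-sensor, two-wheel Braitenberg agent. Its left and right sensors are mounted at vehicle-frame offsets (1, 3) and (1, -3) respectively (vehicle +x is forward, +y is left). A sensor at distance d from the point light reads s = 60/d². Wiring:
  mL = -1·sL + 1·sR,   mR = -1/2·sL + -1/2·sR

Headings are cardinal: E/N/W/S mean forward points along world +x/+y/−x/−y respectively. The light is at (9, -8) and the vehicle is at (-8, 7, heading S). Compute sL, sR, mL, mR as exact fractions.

15/98 15/149 -765/14602 -3705/29204

left sensor world pos  = (-5, 6); dL² = 392
right sensor world pos = (-11, 6); dR² = 596
sL = 60/392 = 15/98
sR = 60/596 = 15/149
mL = -1·sL + 1·sR = -765/14602
mR = -1/2·sL + -1/2·sR = -3705/29204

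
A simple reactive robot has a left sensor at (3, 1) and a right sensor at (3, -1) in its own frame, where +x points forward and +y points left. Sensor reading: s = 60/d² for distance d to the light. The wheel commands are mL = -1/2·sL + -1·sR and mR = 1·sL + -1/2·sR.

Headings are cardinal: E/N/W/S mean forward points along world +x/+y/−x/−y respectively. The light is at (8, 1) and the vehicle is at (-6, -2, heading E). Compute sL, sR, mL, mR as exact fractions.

12/25 60/137 -2322/3425 894/3425

left sensor world pos  = (-3, -1); dL² = 125
right sensor world pos = (-3, -3); dR² = 137
sL = 60/125 = 12/25
sR = 60/137 = 60/137
mL = -1/2·sL + -1·sR = -2322/3425
mR = 1·sL + -1/2·sR = 894/3425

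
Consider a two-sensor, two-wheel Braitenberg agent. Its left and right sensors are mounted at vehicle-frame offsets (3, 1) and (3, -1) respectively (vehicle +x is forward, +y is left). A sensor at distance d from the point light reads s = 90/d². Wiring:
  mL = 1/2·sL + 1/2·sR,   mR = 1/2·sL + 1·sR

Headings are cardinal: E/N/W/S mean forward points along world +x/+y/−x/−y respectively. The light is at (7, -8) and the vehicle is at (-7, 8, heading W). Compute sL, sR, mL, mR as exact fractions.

left sensor world pos  = (-10, 7); dL² = 514
right sensor world pos = (-10, 9); dR² = 578
sL = 90/514 = 45/257
sR = 90/578 = 45/289
mL = 1/2·sL + 1/2·sR = 12285/74273
mR = 1/2·sL + 1·sR = 36135/148546

45/257 45/289 12285/74273 36135/148546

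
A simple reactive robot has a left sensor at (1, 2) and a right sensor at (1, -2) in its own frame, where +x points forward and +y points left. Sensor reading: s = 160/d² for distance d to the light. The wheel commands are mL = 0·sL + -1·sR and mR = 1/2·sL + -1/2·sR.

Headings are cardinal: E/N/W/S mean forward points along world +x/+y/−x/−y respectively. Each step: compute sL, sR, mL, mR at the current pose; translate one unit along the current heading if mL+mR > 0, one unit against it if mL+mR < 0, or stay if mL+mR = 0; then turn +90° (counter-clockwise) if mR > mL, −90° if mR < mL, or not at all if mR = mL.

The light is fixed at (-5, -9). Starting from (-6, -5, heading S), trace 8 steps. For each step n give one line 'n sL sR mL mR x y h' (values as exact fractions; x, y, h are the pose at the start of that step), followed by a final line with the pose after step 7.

0 16 80/9 -80/9 32/9 -6 -5 S
1 160/49 160/9 -160/9 -3200/441 -6 -4 E
2 40/13 40/9 -40/9 -80/117 -7 -4 N
3 160/13 32/9 -32/9 512/117 -7 -5 W
4 16 80/17 -80/17 96/17 -8 -5 S
5 160/29 32 -32 -384/29 -8 -6 E
6 40/13 8 -8 -32/13 -9 -6 N
7 32/5 160/41 -160/41 256/205 -9 -7 W
final -8 -7 S

n=0: pose=(-6,-5,S); sL=16, sR=80/9; mL=-80/9, mR=32/9; mL+mR=-16/3 → advance -1; mR−mL=112/9 → turn +1·90°
n=1: pose=(-6,-4,E); sL=160/49, sR=160/9; mL=-160/9, mR=-3200/441; mL+mR=-3680/147 → advance -1; mR−mL=4640/441 → turn +1·90°
n=2: pose=(-7,-4,N); sL=40/13, sR=40/9; mL=-40/9, mR=-80/117; mL+mR=-200/39 → advance -1; mR−mL=440/117 → turn +1·90°
n=3: pose=(-7,-5,W); sL=160/13, sR=32/9; mL=-32/9, mR=512/117; mL+mR=32/39 → advance +1; mR−mL=928/117 → turn +1·90°
n=4: pose=(-8,-5,S); sL=16, sR=80/17; mL=-80/17, mR=96/17; mL+mR=16/17 → advance +1; mR−mL=176/17 → turn +1·90°
n=5: pose=(-8,-6,E); sL=160/29, sR=32; mL=-32, mR=-384/29; mL+mR=-1312/29 → advance -1; mR−mL=544/29 → turn +1·90°
n=6: pose=(-9,-6,N); sL=40/13, sR=8; mL=-8, mR=-32/13; mL+mR=-136/13 → advance -1; mR−mL=72/13 → turn +1·90°
n=7: pose=(-9,-7,W); sL=32/5, sR=160/41; mL=-160/41, mR=256/205; mL+mR=-544/205 → advance -1; mR−mL=1056/205 → turn +1·90°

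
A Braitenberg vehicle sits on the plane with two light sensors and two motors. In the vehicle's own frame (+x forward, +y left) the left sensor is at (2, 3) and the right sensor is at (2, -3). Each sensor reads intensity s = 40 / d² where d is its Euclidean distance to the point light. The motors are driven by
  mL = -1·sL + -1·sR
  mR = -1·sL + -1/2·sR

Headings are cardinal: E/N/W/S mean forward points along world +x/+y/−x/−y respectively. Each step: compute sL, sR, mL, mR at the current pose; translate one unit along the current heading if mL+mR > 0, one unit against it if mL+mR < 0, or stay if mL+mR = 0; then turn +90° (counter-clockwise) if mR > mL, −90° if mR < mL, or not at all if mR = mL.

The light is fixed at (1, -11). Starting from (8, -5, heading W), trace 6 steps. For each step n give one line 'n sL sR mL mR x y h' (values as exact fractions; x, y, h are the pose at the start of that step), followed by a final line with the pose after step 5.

n=0: pose=(8,-5,W); sL=20/17, sR=20/53; mL=-1400/901, mR=-1230/901; mL+mR=-2630/901 → advance -1; mR−mL=10/53 → turn +1·90°
n=1: pose=(9,-5,S); sL=40/137, sR=40/41; mL=-7120/5617, mR=-4380/5617; mL+mR=-11500/5617 → advance -1; mR−mL=20/41 → turn +1·90°
n=2: pose=(9,-4,E); sL=1/5, sR=10/29; mL=-79/145, mR=-54/145; mL+mR=-133/145 → advance -1; mR−mL=5/29 → turn +1·90°
n=3: pose=(8,-4,N); sL=40/97, sR=40/181; mL=-11120/17557, mR=-9180/17557; mL+mR=-20300/17557 → advance -1; mR−mL=20/181 → turn +1·90°
n=4: pose=(8,-5,W); sL=20/17, sR=20/53; mL=-1400/901, mR=-1230/901; mL+mR=-2630/901 → advance -1; mR−mL=10/53 → turn +1·90°
n=5: pose=(9,-5,S); sL=40/137, sR=40/41; mL=-7120/5617, mR=-4380/5617; mL+mR=-11500/5617 → advance -1; mR−mL=20/41 → turn +1·90°

0 20/17 20/53 -1400/901 -1230/901 8 -5 W
1 40/137 40/41 -7120/5617 -4380/5617 9 -5 S
2 1/5 10/29 -79/145 -54/145 9 -4 E
3 40/97 40/181 -11120/17557 -9180/17557 8 -4 N
4 20/17 20/53 -1400/901 -1230/901 8 -5 W
5 40/137 40/41 -7120/5617 -4380/5617 9 -5 S
final 9 -4 E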